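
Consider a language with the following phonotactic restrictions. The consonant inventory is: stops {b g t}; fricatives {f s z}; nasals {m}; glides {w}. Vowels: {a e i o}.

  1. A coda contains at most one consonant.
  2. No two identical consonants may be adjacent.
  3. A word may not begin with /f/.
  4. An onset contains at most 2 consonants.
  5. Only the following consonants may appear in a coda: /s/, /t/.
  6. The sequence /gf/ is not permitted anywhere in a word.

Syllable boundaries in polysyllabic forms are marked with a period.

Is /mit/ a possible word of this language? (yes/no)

yes

/mit/ — σ1 onset /m/, coda /t/ ok → permitted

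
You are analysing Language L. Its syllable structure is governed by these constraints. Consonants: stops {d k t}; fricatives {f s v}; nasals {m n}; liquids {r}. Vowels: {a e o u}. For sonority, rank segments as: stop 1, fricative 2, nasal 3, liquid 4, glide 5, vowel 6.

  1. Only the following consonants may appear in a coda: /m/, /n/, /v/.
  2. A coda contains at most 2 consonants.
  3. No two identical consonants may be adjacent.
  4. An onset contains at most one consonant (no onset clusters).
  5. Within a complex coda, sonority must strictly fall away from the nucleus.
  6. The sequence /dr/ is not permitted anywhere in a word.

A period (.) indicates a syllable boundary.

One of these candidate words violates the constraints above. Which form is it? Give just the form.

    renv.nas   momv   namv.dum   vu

renv.nas

renv.nas — violates constraint 1: syllable 2 coda contains /s/, which is not a licensed coda consonant → ill-formed
momv — σ1 onset /m/, coda /mv/ (3→2 falls) ok → well-formed
namv.dum — σ1 onset /n/, coda /mv/ (3→2 falls) ok; σ2 onset /d/, coda /m/ ok → well-formed
vu — σ1 onset /v/, coda /∅/ ok → well-formed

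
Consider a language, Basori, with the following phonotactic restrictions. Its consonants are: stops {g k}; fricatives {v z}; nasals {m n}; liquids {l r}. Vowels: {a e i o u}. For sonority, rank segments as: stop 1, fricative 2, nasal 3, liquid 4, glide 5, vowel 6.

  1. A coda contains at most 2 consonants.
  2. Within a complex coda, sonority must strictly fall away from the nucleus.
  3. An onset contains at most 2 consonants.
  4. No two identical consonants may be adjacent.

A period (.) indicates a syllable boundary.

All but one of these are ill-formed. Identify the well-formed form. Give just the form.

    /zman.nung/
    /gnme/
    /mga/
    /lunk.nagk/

/mga/

/zman.nung/ — violates constraint 4: adjacent identical consonants /nn/ → ill-formed
/gnme/ — violates constraint 3: syllable 1 onset /gnm/ has 3 consonants (> 2) → ill-formed
/mga/ — σ1 onset /mg/ (2C), coda /∅/ ok → well-formed
/lunk.nagk/ — violates constraint 2: syllable 2 coda /gk/: /g/ (stop, 1) → /k/ (stop, 1) does not fall → ill-formed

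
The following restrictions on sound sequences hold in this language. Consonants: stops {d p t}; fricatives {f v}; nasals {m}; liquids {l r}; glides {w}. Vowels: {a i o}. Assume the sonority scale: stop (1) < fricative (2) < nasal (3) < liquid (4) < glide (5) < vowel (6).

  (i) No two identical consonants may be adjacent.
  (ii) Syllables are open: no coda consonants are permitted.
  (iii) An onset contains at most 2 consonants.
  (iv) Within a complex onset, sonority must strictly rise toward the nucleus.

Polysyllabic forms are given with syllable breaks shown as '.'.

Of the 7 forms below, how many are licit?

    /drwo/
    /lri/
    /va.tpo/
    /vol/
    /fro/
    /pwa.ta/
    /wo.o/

/drwo/ — violates constraint (iii): syllable 1 onset /drw/ has 3 consonants (> 2) → illicit
/lri/ — violates constraint (iv): syllable 1 onset /lr/: /l/ (liquid, 4) → /r/ (liquid, 4) does not rise → illicit
/va.tpo/ — violates constraint (iv): syllable 2 onset /tp/: /t/ (stop, 1) → /p/ (stop, 1) does not rise → illicit
/vol/ — violates constraint (ii): syllable 1 coda /l/ has 1 consonant (> 0) → illicit
/fro/ — σ1 onset /fr/ (2→4 rises), coda /∅/ ok → licit
/pwa.ta/ — σ1 onset /pw/ (1→5 rises), coda /∅/ ok; σ2 onset /t/, coda /∅/ ok → licit
/wo.o/ — σ1 onset /w/, coda /∅/ ok; σ2 onset /∅/, coda /∅/ ok → licit
Licit: /fro/, /pwa.ta/, /wo.o/ → 3.

3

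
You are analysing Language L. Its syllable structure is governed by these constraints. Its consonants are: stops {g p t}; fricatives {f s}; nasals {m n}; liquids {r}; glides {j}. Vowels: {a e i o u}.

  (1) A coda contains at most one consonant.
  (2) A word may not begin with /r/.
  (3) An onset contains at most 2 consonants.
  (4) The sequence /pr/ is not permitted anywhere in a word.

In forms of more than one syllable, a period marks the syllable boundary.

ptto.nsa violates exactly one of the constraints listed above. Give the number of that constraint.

3

ptto.nsa: syllable 1 onset /ptt/ has 3 consonants (> 2).
This is a violation of constraint 3: "An onset contains at most 2 consonants."
The remaining constraints (1, 2, 4) are satisfied.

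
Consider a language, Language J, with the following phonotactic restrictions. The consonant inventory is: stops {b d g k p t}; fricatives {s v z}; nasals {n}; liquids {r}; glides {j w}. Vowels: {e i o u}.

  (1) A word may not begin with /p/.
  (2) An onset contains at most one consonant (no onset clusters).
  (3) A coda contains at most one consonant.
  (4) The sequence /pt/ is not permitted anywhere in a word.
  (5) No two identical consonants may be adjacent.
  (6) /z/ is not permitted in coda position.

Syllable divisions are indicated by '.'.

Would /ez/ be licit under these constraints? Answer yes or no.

no

/ez/ — violates constraint 6: syllable 1 coda contains /z/ → illicit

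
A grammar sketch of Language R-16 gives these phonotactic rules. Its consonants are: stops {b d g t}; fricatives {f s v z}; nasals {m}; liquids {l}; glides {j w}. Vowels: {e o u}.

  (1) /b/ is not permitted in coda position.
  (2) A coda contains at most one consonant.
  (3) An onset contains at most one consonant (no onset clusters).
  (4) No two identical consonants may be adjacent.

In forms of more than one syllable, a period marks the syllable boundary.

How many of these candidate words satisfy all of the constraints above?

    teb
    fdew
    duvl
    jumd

0

teb — violates constraint 1: syllable 1 coda contains /b/ → phonotactically illegal
fdew — violates constraint 3: syllable 1 onset /fd/ has 2 consonants (> 1) → phonotactically illegal
duvl — violates constraint 2: syllable 1 coda /vl/ has 2 consonants (> 1) → phonotactically illegal
jumd — violates constraint 2: syllable 1 coda /md/ has 2 consonants (> 1) → phonotactically illegal
No form is phonotactically legal → 0.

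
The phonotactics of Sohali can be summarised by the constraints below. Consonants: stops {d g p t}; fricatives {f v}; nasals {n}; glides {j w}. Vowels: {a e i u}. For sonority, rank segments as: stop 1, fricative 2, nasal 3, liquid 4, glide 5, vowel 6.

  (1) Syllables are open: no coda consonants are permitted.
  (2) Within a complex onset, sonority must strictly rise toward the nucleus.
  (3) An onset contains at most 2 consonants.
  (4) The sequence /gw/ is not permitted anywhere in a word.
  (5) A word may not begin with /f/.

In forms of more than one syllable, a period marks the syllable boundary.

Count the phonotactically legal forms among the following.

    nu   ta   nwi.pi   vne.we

nu — σ1 onset /n/, coda /∅/ ok → phonotactically legal
ta — σ1 onset /t/, coda /∅/ ok → phonotactically legal
nwi.pi — σ1 onset /nw/ (3→5 rises), coda /∅/ ok; σ2 onset /p/, coda /∅/ ok → phonotactically legal
vne.we — σ1 onset /vn/ (2→3 rises), coda /∅/ ok; σ2 onset /w/, coda /∅/ ok → phonotactically legal
Phonotactically legal: nu, ta, nwi.pi, vne.we → 4.

4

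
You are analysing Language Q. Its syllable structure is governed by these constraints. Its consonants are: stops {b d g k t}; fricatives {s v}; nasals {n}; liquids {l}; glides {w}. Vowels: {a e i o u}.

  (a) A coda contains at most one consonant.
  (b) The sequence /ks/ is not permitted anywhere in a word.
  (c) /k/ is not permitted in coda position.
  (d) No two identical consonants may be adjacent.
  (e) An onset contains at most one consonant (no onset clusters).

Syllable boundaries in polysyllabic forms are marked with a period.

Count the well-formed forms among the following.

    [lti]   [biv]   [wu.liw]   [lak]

2

[lti] — violates constraint (e): syllable 1 onset /lt/ has 2 consonants (> 1) → ill-formed
[biv] — σ1 onset /b/, coda /v/ ok → well-formed
[wu.liw] — σ1 onset /w/, coda /∅/ ok; σ2 onset /l/, coda /w/ ok → well-formed
[lak] — violates constraint (c): syllable 1 coda contains /k/ → ill-formed
Well-formed: [biv], [wu.liw] → 2.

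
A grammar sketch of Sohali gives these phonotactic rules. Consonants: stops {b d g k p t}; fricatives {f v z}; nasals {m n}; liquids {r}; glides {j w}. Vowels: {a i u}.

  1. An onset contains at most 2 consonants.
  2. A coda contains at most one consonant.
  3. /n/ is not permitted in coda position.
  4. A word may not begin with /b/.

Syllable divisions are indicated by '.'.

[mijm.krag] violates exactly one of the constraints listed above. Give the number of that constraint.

2

[mijm.krag]: syllable 1 coda /jm/ has 2 consonants (> 1).
This is a violation of constraint 2: "A coda contains at most one consonant."
The remaining constraints (1, 3, 4) are satisfied.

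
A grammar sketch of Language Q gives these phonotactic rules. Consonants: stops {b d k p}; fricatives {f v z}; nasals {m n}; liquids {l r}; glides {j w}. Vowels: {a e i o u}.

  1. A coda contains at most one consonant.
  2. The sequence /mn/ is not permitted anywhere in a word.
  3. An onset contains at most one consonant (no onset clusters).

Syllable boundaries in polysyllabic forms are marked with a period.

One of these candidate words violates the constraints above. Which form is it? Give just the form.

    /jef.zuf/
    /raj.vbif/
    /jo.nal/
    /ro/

/raj.vbif/

/jef.zuf/ — σ1 onset /j/, coda /f/ ok; σ2 onset /z/, coda /f/ ok → licit
/raj.vbif/ — violates constraint 3: syllable 2 onset /vb/ has 2 consonants (> 1) → illicit
/jo.nal/ — σ1 onset /j/, coda /∅/ ok; σ2 onset /n/, coda /l/ ok → licit
/ro/ — σ1 onset /r/, coda /∅/ ok → licit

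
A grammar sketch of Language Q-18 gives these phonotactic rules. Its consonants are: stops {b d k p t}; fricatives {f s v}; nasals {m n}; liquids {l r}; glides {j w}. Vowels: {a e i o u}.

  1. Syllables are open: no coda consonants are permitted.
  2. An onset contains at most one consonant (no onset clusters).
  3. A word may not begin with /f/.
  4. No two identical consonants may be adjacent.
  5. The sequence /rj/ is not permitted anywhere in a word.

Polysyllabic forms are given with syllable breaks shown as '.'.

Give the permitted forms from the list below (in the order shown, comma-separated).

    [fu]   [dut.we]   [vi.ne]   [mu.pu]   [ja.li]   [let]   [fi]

[vi.ne], [mu.pu], [ja.li]

[fu] — violates constraint 3: word begins with /f/ → not permitted
[dut.we] — violates constraint 1: syllable 1 coda /t/ has 1 consonant (> 0) → not permitted
[vi.ne] — σ1 onset /v/, coda /∅/ ok; σ2 onset /n/, coda /∅/ ok → permitted
[mu.pu] — σ1 onset /m/, coda /∅/ ok; σ2 onset /p/, coda /∅/ ok → permitted
[ja.li] — σ1 onset /j/, coda /∅/ ok; σ2 onset /l/, coda /∅/ ok → permitted
[let] — violates constraint 1: syllable 1 coda /t/ has 1 consonant (> 0) → not permitted
[fi] — violates constraint 3: word begins with /f/ → not permitted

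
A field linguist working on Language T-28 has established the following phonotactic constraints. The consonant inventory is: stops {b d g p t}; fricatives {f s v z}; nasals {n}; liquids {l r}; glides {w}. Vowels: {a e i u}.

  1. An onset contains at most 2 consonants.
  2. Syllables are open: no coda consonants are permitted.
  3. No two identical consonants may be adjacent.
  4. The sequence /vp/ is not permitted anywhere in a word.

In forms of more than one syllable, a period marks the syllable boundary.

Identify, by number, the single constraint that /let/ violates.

2

/let/: syllable 1 coda /t/ has 1 consonant (> 0).
This is a violation of constraint 2: "Syllables are open: no coda consonants are permitted."
The remaining constraints (1, 3, 4) are satisfied.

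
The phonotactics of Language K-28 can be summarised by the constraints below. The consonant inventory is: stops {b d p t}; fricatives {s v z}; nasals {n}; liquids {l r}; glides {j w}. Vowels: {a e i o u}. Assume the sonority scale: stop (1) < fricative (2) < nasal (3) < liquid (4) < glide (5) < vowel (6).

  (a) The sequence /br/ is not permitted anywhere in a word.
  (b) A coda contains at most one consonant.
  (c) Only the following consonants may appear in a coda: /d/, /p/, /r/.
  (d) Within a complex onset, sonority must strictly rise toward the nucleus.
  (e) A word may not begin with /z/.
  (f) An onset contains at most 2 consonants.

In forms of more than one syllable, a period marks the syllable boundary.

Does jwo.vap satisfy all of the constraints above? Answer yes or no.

no

jwo.vap — violates constraint (d): syllable 1 onset /jw/: /j/ (glide, 5) → /w/ (glide, 5) does not rise → illicit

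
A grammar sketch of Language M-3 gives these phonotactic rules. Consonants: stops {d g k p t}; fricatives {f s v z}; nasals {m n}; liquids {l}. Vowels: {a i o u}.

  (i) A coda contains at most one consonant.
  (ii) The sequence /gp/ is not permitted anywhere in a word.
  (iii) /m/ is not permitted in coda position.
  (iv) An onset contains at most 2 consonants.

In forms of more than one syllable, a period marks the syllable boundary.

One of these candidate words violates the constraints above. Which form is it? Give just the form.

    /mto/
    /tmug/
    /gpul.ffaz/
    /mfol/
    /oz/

/gpul.ffaz/

/mto/ — σ1 onset /mt/ (2C), coda /∅/ ok → permitted
/tmug/ — σ1 onset /tm/ (2C), coda /g/ ok → permitted
/gpul.ffaz/ — violates constraint (ii): contains banned sequence /gp/ → not permitted
/mfol/ — σ1 onset /mf/ (2C), coda /l/ ok → permitted
/oz/ — σ1 onset /∅/, coda /z/ ok → permitted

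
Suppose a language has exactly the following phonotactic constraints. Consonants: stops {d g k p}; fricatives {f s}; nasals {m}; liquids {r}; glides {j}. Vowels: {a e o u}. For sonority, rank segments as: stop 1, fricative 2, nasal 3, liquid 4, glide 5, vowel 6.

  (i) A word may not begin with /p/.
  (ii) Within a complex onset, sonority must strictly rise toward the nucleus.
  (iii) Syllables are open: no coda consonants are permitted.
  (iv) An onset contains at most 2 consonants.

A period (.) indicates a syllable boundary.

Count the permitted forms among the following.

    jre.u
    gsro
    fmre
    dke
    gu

1

jre.u — violates constraint (ii): syllable 1 onset /jr/: /j/ (glide, 5) → /r/ (liquid, 4) does not rise → not permitted
gsro — violates constraint (iv): syllable 1 onset /gsr/ has 3 consonants (> 2) → not permitted
fmre — violates constraint (iv): syllable 1 onset /fmr/ has 3 consonants (> 2) → not permitted
dke — violates constraint (ii): syllable 1 onset /dk/: /d/ (stop, 1) → /k/ (stop, 1) does not rise → not permitted
gu — σ1 onset /g/, coda /∅/ ok → permitted
Permitted: gu → 1.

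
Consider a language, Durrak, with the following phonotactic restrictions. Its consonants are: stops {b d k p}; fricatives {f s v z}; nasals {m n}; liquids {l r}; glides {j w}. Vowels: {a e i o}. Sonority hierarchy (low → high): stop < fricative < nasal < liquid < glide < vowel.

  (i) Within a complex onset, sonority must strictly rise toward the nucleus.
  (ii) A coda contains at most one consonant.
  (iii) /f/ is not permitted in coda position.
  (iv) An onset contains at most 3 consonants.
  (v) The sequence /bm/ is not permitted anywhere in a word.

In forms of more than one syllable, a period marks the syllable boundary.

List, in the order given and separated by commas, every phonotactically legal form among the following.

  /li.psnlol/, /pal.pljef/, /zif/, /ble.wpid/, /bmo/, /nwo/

/nwo/

/li.psnlol/ — violates constraint (iv): syllable 2 onset /psnl/ has 4 consonants (> 3) → phonotactically illegal
/pal.pljef/ — violates constraint (iii): syllable 2 coda contains /f/ → phonotactically illegal
/zif/ — violates constraint (iii): syllable 1 coda contains /f/ → phonotactically illegal
/ble.wpid/ — violates constraint (i): syllable 2 onset /wp/: /w/ (glide, 5) → /p/ (stop, 1) does not rise → phonotactically illegal
/bmo/ — violates constraint (v): contains banned sequence /bm/ → phonotactically illegal
/nwo/ — σ1 onset /nw/ (3→5 rises), coda /∅/ ok → phonotactically legal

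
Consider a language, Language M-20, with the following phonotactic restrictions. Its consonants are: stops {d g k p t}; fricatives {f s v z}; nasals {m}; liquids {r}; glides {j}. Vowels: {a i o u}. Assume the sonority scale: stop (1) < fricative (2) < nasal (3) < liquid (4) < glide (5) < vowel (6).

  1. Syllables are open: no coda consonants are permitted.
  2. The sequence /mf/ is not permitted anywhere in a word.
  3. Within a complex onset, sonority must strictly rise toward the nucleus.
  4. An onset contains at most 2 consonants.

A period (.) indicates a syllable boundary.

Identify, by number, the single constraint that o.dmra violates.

o.dmra: syllable 2 onset /dmr/ has 3 consonants (> 2).
This is a violation of constraint 4: "An onset contains at most 2 consonants."
The remaining constraints (1, 2, 3) are satisfied.

4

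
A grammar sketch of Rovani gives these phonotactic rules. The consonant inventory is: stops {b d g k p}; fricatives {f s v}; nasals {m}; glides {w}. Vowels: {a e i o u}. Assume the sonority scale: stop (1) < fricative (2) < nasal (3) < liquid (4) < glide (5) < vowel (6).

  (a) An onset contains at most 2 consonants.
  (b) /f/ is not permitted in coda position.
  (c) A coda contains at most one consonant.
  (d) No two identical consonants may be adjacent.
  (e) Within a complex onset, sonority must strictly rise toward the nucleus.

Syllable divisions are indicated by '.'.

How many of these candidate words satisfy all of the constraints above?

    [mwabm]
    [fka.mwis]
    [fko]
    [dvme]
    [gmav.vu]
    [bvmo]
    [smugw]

0

[mwabm] — violates constraint (c): syllable 1 coda /bm/ has 2 consonants (> 1) → illicit
[fka.mwis] — violates constraint (e): syllable 1 onset /fk/: /f/ (fricative, 2) → /k/ (stop, 1) does not rise → illicit
[fko] — violates constraint (e): syllable 1 onset /fk/: /f/ (fricative, 2) → /k/ (stop, 1) does not rise → illicit
[dvme] — violates constraint (a): syllable 1 onset /dvm/ has 3 consonants (> 2) → illicit
[gmav.vu] — violates constraint (d): adjacent identical consonants /vv/ → illicit
[bvmo] — violates constraint (a): syllable 1 onset /bvm/ has 3 consonants (> 2) → illicit
[smugw] — violates constraint (c): syllable 1 coda /gw/ has 2 consonants (> 1) → illicit
No form is licit → 0.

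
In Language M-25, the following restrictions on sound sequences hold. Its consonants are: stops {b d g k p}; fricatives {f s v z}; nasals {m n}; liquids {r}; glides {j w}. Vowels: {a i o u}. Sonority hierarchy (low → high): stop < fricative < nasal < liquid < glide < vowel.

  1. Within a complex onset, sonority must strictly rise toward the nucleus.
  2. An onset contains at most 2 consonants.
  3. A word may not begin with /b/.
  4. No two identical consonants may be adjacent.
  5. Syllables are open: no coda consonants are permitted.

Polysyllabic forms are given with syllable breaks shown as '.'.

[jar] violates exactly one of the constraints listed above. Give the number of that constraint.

5

[jar]: syllable 1 coda /r/ has 1 consonant (> 0).
This is a violation of constraint 5: "Syllables are open: no coda consonants are permitted."
The remaining constraints (1, 2, 3, 4) are satisfied.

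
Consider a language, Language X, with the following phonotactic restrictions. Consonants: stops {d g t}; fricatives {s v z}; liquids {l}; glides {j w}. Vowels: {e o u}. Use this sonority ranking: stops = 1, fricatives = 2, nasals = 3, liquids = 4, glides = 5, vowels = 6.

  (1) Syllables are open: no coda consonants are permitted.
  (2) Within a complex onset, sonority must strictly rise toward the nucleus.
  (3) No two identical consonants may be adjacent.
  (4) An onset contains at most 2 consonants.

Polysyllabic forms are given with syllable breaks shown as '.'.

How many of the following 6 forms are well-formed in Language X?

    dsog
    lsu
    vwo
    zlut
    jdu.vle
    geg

dsog — violates constraint 1: syllable 1 coda /g/ has 1 consonant (> 0) → ill-formed
lsu — violates constraint 2: syllable 1 onset /ls/: /l/ (liquid, 4) → /s/ (fricative, 2) does not rise → ill-formed
vwo — σ1 onset /vw/ (2→5 rises), coda /∅/ ok → well-formed
zlut — violates constraint 1: syllable 1 coda /t/ has 1 consonant (> 0) → ill-formed
jdu.vle — violates constraint 2: syllable 1 onset /jd/: /j/ (glide, 5) → /d/ (stop, 1) does not rise → ill-formed
geg — violates constraint 1: syllable 1 coda /g/ has 1 consonant (> 0) → ill-formed
Well-formed: vwo → 1.

1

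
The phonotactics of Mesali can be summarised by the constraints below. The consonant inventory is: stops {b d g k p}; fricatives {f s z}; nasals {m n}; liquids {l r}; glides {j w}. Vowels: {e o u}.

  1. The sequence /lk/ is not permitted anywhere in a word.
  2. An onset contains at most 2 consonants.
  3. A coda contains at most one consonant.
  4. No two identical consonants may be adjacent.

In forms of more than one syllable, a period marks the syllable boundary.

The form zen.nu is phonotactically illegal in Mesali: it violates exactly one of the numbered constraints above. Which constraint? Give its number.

4

zen.nu: adjacent identical consonants /nn/.
This is a violation of constraint 4: "No two identical consonants may be adjacent."
The remaining constraints (1, 2, 3) are satisfied.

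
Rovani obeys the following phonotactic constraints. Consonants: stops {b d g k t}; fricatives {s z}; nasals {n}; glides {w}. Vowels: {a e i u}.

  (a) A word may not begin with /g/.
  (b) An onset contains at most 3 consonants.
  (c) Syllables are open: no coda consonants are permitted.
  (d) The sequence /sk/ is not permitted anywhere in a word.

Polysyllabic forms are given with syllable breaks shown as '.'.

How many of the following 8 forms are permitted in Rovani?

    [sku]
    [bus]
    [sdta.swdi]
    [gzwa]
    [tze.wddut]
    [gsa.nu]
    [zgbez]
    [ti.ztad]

[sku] — violates constraint (d): contains banned sequence /sk/ → not permitted
[bus] — violates constraint (c): syllable 1 coda /s/ has 1 consonant (> 0) → not permitted
[sdta.swdi] — σ1 onset /sdt/ (3C), coda /∅/ ok; σ2 onset /swd/ (3C), coda /∅/ ok → permitted
[gzwa] — violates constraint (a): word begins with /g/ → not permitted
[tze.wddut] — violates constraint (c): syllable 2 coda /t/ has 1 consonant (> 0) → not permitted
[gsa.nu] — violates constraint (a): word begins with /g/ → not permitted
[zgbez] — violates constraint (c): syllable 1 coda /z/ has 1 consonant (> 0) → not permitted
[ti.ztad] — violates constraint (c): syllable 2 coda /d/ has 1 consonant (> 0) → not permitted
Permitted: [sdta.swdi] → 1.

1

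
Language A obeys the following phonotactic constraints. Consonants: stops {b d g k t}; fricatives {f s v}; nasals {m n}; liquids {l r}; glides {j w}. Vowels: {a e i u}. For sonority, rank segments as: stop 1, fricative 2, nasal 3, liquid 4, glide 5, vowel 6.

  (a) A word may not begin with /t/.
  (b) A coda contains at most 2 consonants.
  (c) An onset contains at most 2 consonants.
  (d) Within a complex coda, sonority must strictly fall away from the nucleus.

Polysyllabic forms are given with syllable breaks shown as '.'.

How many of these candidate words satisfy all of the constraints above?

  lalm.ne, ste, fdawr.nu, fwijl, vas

5

lalm.ne — σ1 onset /l/, coda /lm/ (4→3 falls) ok; σ2 onset /n/, coda /∅/ ok → licit
ste — σ1 onset /st/ (2C), coda /∅/ ok → licit
fdawr.nu — σ1 onset /fd/ (2C), coda /wr/ (5→4 falls) ok; σ2 onset /n/, coda /∅/ ok → licit
fwijl — σ1 onset /fw/ (2C), coda /jl/ (5→4 falls) ok → licit
vas — σ1 onset /v/, coda /s/ ok → licit
Licit: lalm.ne, ste, fdawr.nu, fwijl, vas → 5.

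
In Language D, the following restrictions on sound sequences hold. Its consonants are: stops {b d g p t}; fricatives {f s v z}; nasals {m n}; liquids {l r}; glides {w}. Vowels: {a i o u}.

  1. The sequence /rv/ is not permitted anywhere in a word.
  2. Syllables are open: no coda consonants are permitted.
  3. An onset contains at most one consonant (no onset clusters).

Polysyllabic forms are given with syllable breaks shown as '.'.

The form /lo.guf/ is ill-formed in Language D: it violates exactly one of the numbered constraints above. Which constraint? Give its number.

2

/lo.guf/: syllable 2 coda /f/ has 1 consonant (> 0).
This is a violation of constraint 2: "Syllables are open: no coda consonants are permitted."
The remaining constraints (1, 3) are satisfied.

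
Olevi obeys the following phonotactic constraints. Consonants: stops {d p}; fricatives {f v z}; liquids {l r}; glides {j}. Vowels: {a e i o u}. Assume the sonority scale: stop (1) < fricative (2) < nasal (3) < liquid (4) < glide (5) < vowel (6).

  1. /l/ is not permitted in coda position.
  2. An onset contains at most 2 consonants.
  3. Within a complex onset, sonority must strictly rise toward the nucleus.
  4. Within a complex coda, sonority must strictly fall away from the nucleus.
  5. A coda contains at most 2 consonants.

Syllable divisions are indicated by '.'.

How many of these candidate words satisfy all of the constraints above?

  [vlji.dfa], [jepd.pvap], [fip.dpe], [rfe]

0

[vlji.dfa] — violates constraint 2: syllable 1 onset /vlj/ has 3 consonants (> 2) → illicit
[jepd.pvap] — violates constraint 4: syllable 1 coda /pd/: /p/ (stop, 1) → /d/ (stop, 1) does not fall → illicit
[fip.dpe] — violates constraint 3: syllable 2 onset /dp/: /d/ (stop, 1) → /p/ (stop, 1) does not rise → illicit
[rfe] — violates constraint 3: syllable 1 onset /rf/: /r/ (liquid, 4) → /f/ (fricative, 2) does not rise → illicit
No form is licit → 0.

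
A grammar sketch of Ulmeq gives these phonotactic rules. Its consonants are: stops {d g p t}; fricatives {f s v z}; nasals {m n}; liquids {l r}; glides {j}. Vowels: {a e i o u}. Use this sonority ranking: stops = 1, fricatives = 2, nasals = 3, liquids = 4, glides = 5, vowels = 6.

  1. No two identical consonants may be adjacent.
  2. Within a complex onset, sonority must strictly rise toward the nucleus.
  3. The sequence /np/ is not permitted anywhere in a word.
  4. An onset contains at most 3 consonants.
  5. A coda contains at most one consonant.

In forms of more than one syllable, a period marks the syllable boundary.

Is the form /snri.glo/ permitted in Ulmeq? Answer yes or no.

/snri.glo/ — σ1 onset /snr/ (2→3→4 rises), coda /∅/ ok; σ2 onset /gl/ (1→4 rises), coda /∅/ ok → permitted

yes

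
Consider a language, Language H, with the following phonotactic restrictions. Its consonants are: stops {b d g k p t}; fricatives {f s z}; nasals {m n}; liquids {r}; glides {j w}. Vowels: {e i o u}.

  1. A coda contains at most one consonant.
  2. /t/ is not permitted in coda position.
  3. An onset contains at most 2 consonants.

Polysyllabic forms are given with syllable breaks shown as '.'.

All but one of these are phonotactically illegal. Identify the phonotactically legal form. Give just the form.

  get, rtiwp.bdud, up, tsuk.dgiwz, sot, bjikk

up

get — violates constraint 2: syllable 1 coda contains /t/ → phonotactically illegal
rtiwp.bdud — violates constraint 1: syllable 1 coda /wp/ has 2 consonants (> 1) → phonotactically illegal
up — σ1 onset /∅/, coda /p/ ok → phonotactically legal
tsuk.dgiwz — violates constraint 1: syllable 2 coda /wz/ has 2 consonants (> 1) → phonotactically illegal
sot — violates constraint 2: syllable 1 coda contains /t/ → phonotactically illegal
bjikk — violates constraint 1: syllable 1 coda /kk/ has 2 consonants (> 1) → phonotactically illegal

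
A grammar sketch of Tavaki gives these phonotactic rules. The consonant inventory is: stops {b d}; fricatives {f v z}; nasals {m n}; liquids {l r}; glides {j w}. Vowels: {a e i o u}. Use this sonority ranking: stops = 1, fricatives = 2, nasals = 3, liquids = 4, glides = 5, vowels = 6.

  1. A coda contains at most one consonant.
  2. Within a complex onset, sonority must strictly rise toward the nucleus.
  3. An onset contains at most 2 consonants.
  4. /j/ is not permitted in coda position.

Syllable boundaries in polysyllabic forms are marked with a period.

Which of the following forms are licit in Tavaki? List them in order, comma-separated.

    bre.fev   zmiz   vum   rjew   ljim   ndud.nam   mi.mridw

bre.fev, zmiz, vum, rjew, ljim

bre.fev — σ1 onset /br/ (1→4 rises), coda /∅/ ok; σ2 onset /f/, coda /v/ ok → licit
zmiz — σ1 onset /zm/ (2→3 rises), coda /z/ ok → licit
vum — σ1 onset /v/, coda /m/ ok → licit
rjew — σ1 onset /rj/ (4→5 rises), coda /w/ ok → licit
ljim — σ1 onset /lj/ (4→5 rises), coda /m/ ok → licit
ndud.nam — violates constraint 2: syllable 1 onset /nd/: /n/ (nasal, 3) → /d/ (stop, 1) does not rise → illicit
mi.mridw — violates constraint 1: syllable 2 coda /dw/ has 2 consonants (> 1) → illicit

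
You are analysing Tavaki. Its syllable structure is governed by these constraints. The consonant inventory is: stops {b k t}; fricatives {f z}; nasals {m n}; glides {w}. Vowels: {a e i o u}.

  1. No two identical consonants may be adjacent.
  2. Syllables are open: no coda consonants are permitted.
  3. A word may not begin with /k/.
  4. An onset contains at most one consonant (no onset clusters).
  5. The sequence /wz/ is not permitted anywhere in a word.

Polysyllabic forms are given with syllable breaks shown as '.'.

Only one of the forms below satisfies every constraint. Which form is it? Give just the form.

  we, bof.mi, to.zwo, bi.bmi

we — σ1 onset /w/, coda /∅/ ok → licit
bof.mi — violates constraint 2: syllable 1 coda /f/ has 1 consonant (> 0) → illicit
to.zwo — violates constraint 4: syllable 2 onset /zw/ has 2 consonants (> 1) → illicit
bi.bmi — violates constraint 4: syllable 2 onset /bm/ has 2 consonants (> 1) → illicit

we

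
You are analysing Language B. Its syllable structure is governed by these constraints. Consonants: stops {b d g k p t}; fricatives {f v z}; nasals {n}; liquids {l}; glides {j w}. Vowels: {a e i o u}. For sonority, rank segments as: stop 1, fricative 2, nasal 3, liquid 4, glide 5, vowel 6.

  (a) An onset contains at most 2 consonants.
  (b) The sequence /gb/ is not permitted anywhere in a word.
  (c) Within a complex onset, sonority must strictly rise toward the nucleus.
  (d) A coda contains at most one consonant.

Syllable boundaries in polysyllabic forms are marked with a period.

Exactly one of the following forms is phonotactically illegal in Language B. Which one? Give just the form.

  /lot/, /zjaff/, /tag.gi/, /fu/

/zjaff/

/lot/ — σ1 onset /l/, coda /t/ ok → phonotactically legal
/zjaff/ — violates constraint (d): syllable 1 coda /ff/ has 2 consonants (> 1) → phonotactically illegal
/tag.gi/ — σ1 onset /t/, coda /g/ ok; σ2 onset /g/, coda /∅/ ok → phonotactically legal
/fu/ — σ1 onset /f/, coda /∅/ ok → phonotactically legal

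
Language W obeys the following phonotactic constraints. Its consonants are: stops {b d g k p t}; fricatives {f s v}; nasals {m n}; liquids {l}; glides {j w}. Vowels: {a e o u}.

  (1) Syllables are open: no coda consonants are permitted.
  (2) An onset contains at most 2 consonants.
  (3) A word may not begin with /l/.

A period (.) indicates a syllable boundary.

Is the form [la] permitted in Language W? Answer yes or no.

[la] — violates constraint 3: word begins with /l/ → not permitted

no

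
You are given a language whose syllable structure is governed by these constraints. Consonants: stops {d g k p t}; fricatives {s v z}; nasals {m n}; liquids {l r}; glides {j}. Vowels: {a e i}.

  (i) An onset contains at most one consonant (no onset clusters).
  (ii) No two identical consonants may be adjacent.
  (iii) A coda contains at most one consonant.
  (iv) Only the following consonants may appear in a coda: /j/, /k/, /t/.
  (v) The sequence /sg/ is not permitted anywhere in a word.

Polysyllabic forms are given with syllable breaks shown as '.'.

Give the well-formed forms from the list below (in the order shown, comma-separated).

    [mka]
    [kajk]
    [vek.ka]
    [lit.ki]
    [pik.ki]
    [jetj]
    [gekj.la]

[mka] — violates constraint (i): syllable 1 onset /mk/ has 2 consonants (> 1) → ill-formed
[kajk] — violates constraint (iii): syllable 1 coda /jk/ has 2 consonants (> 1) → ill-formed
[vek.ka] — violates constraint (ii): adjacent identical consonants /kk/ → ill-formed
[lit.ki] — σ1 onset /l/, coda /t/ ok; σ2 onset /k/, coda /∅/ ok → well-formed
[pik.ki] — violates constraint (ii): adjacent identical consonants /kk/ → ill-formed
[jetj] — violates constraint (iii): syllable 1 coda /tj/ has 2 consonants (> 1) → ill-formed
[gekj.la] — violates constraint (iii): syllable 1 coda /kj/ has 2 consonants (> 1) → ill-formed

[lit.ki]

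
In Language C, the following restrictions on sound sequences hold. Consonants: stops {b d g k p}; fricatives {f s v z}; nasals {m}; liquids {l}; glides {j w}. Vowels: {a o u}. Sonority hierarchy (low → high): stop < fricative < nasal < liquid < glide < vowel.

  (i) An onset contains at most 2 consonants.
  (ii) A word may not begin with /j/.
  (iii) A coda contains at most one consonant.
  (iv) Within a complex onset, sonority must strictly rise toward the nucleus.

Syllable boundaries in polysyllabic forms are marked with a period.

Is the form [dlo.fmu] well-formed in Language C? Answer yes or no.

[dlo.fmu] — σ1 onset /dl/ (1→4 rises), coda /∅/ ok; σ2 onset /fm/ (2→3 rises), coda /∅/ ok → well-formed

yes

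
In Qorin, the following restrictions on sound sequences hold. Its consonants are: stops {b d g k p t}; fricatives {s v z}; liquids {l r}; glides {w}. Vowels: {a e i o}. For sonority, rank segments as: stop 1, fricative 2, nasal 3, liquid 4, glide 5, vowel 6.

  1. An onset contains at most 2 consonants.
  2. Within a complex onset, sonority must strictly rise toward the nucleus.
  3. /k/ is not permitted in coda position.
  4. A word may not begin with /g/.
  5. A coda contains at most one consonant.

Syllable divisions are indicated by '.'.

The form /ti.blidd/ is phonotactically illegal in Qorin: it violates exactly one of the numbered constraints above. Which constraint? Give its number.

5

/ti.blidd/: syllable 2 coda /dd/ has 2 consonants (> 1).
This is a violation of constraint 5: "A coda contains at most one consonant."
The remaining constraints (1, 2, 3, 4) are satisfied.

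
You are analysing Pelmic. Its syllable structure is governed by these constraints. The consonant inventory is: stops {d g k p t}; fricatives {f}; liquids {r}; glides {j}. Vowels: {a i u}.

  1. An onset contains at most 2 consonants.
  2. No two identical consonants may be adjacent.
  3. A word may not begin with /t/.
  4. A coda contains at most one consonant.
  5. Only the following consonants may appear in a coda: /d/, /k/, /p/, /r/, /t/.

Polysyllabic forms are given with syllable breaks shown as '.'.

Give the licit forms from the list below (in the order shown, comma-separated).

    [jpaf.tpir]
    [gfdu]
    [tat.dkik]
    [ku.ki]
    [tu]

[jpaf.tpir] — violates constraint 5: syllable 1 coda contains /f/, which is not a licensed coda consonant → illicit
[gfdu] — violates constraint 1: syllable 1 onset /gfd/ has 3 consonants (> 2) → illicit
[tat.dkik] — violates constraint 3: word begins with /t/ → illicit
[ku.ki] — σ1 onset /k/, coda /∅/ ok; σ2 onset /k/, coda /∅/ ok → licit
[tu] — violates constraint 3: word begins with /t/ → illicit

[ku.ki]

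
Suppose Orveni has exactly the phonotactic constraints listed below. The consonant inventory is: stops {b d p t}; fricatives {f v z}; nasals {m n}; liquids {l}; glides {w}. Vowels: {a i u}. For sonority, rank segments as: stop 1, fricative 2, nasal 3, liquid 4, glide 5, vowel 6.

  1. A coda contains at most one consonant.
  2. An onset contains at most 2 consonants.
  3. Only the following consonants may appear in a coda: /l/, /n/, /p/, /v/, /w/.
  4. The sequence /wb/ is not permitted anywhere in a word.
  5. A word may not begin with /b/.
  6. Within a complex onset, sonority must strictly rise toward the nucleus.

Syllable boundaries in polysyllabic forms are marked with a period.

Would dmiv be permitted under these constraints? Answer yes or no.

yes

dmiv — σ1 onset /dm/ (1→3 rises), coda /v/ ok → permitted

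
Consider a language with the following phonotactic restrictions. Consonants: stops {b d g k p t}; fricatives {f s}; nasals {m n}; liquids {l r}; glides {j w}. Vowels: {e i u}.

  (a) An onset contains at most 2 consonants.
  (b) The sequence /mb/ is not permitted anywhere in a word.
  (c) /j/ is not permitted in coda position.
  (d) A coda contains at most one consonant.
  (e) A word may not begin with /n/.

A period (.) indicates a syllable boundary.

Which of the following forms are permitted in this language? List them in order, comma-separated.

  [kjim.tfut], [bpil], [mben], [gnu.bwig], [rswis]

[kjim.tfut], [bpil], [gnu.bwig]

[kjim.tfut] — σ1 onset /kj/ (2C), coda /m/ ok; σ2 onset /tf/ (2C), coda /t/ ok → permitted
[bpil] — σ1 onset /bp/ (2C), coda /l/ ok → permitted
[mben] — violates constraint (b): contains banned sequence /mb/ → not permitted
[gnu.bwig] — σ1 onset /gn/ (2C), coda /∅/ ok; σ2 onset /bw/ (2C), coda /g/ ok → permitted
[rswis] — violates constraint (a): syllable 1 onset /rsw/ has 3 consonants (> 2) → not permitted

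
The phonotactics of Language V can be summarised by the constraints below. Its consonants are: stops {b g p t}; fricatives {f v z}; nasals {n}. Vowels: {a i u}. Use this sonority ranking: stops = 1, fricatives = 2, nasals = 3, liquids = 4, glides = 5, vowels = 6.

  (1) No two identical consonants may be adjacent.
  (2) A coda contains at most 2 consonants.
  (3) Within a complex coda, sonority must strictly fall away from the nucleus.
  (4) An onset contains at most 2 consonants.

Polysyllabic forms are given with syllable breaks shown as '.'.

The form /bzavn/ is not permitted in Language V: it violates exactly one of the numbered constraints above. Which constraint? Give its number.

3

/bzavn/: syllable 1 coda /vn/: /v/ (fricative, 2) → /n/ (nasal, 3) does not fall.
This is a violation of constraint 3: "Within a complex coda, sonority must strictly fall away from the nucleus."
The remaining constraints (1, 2, 4) are satisfied.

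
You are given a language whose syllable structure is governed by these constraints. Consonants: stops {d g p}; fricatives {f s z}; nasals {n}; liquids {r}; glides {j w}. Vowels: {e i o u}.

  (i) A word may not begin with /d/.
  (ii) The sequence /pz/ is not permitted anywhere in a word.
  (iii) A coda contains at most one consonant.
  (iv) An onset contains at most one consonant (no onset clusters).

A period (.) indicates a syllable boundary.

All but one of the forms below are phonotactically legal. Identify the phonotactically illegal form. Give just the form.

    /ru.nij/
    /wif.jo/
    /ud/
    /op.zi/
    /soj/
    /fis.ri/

/ru.nij/ — σ1 onset /r/, coda /∅/ ok; σ2 onset /n/, coda /j/ ok → phonotactically legal
/wif.jo/ — σ1 onset /w/, coda /f/ ok; σ2 onset /j/, coda /∅/ ok → phonotactically legal
/ud/ — σ1 onset /∅/, coda /d/ ok → phonotactically legal
/op.zi/ — violates constraint (ii): contains banned sequence /pz/ → phonotactically illegal
/soj/ — σ1 onset /s/, coda /j/ ok → phonotactically legal
/fis.ri/ — σ1 onset /f/, coda /s/ ok; σ2 onset /r/, coda /∅/ ok → phonotactically legal

/op.zi/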